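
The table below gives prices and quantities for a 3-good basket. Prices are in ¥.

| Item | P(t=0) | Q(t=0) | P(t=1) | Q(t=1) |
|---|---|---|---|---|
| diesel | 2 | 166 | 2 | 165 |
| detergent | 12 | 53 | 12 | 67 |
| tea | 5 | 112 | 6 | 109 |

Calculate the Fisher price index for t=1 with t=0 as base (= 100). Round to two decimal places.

Laspeyres component (base-period weights):
ΣP(t=1)Q(t=0) = 2×166 + 12×53 + 6×112 = 332 + 636 + 672 = 1640
ΣP(t=0)Q(t=0) = 2×166 + 12×53 + 5×112 = 332 + 636 + 560 = 1528
L = 1640 / 1528 × 100 = 107.3298
Paasche component (current-period weights):
ΣP(t=1)Q(t=1) = 2×165 + 12×67 + 6×109 = 330 + 804 + 654 = 1788
ΣP(t=0)Q(t=1) = 2×165 + 12×67 + 5×109 = 330 + 804 + 545 = 1679
P = 1788 / 1679 × 100 = 106.4920
Fisher = √(L × P) = √(107.3298 × 106.4920) = 106.9101

106.91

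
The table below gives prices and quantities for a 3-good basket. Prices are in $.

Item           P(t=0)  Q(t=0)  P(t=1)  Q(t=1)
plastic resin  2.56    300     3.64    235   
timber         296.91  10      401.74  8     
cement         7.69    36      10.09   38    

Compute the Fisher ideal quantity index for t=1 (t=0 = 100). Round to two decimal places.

Laspeyres component (base-period weights):
ΣP(t=0)Q(t=1) = 2.56×235 + 296.91×8 + 7.69×38 = 601.6 + 2375.28 + 292.22 = 3269.1
ΣP(t=0)Q(t=0) = 2.56×300 + 296.91×10 + 7.69×36 = 768 + 2969.1 + 276.84 = 4013.94
L = 3269.1 / 4013.94 × 100 = 81.4437
Paasche component (current-period weights):
ΣP(t=1)Q(t=1) = 3.64×235 + 401.74×8 + 10.09×38 = 855.4 + 3213.92 + 383.42 = 4452.74
ΣP(t=1)Q(t=0) = 3.64×300 + 401.74×10 + 10.09×36 = 1092 + 4017.4 + 363.24 = 5472.64
P = 4452.74 / 5472.64 × 100 = 81.3637
Fisher = √(L × P) = √(81.4437 × 81.3637) = 81.4037

81.40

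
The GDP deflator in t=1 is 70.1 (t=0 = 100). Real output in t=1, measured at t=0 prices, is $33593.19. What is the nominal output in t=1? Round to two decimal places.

Nominal = Real × (Index/100) = 33593.19 × (70.1/100)
        = 33593.19 × 0.701 = 23548.8262

23548.83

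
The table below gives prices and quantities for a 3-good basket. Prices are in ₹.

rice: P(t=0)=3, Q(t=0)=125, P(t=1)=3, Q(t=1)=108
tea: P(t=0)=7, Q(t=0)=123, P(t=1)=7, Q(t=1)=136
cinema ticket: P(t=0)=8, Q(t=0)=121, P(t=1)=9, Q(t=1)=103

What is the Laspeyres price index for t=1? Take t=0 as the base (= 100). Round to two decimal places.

105.49

Laspeyres price index uses base-period quantities as weights.
ΣP(t=1)·Q(t=0) = 3×125 + 7×123 + 9×121 = 375 + 861 + 1089 = 2325
ΣP(t=0)·Q(t=0) = 3×125 + 7×123 + 8×121 = 375 + 861 + 968 = 2204
Index = 2325 / 2204 × 100 = 105.4900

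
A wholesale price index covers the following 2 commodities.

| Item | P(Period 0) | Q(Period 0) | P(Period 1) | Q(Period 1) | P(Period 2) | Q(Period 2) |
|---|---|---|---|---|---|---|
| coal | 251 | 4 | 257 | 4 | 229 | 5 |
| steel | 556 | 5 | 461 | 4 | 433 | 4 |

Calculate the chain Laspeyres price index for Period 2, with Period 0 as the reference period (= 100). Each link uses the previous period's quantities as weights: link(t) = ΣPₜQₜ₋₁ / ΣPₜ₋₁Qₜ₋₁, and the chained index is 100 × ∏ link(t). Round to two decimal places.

81.21

Link Period 0→Period 1:
ΣP(Period 1)Q(Period 0) = 257×4 + 461×5 = 1028 + 2305 = 3333
ΣP(Period 0)Q(Period 0) = 251×4 + 556×5 = 1004 + 2780 = 3784
link = 3333/3784 = 0.880814
Link Period 1→Period 2:
ΣP(Period 2)Q(Period 1) = 229×4 + 433×4 = 916 + 1732 = 2648
ΣP(Period 1)Q(Period 1) = 257×4 + 461×4 = 1028 + 1844 = 2872
link = 2648/2872 = 0.922006
Chained index = 100 × 0.880814 × 0.922006 = 81.2115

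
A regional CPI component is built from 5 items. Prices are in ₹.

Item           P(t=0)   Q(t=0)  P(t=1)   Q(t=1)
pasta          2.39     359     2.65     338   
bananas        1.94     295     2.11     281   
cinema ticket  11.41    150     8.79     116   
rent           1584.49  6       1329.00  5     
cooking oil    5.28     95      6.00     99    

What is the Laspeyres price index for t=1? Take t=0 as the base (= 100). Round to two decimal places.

86.97

Laspeyres price index uses base-period quantities as weights.
ΣP(t=1)·Q(t=0) = 2.65×359 + 2.11×295 + 8.79×150 + 1329.00×6 + 6.00×95 = 951.35 + 622.45 + 1318.5 + 7974 + 570 = 11436.3
ΣP(t=0)·Q(t=0) = 2.39×359 + 1.94×295 + 11.41×150 + 1584.49×6 + 5.28×95 = 858.01 + 572.3 + 1711.5 + 9506.94 + 501.6 = 13150.35
Index = 11436.3 / 13150.35 × 100 = 86.9657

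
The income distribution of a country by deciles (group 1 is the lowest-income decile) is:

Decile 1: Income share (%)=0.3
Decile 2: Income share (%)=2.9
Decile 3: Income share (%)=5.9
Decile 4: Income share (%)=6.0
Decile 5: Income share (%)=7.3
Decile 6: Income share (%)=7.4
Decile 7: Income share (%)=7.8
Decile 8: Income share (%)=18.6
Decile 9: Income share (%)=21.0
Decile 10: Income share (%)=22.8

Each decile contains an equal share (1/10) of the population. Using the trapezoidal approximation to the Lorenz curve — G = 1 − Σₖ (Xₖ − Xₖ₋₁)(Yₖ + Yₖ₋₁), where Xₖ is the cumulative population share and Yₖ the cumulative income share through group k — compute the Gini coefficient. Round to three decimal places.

Cumulative income shares Yₖ: 0.0030, 0.0320, 0.0910, 0.1510, 0.2240, 0.2980, 0.3760, 0.5620, 0.7720, 1.0000
Σ (Xₖ−Xₖ₋₁)(Yₖ+Yₖ₋₁) = (1/10)(0.0030+0.0000) + (1/10)(0.0320+0.0030) + (1/10)(0.0910+0.0320) + (1/10)(0.1510+0.0910) + (1/10)(0.2240+0.1510) + (1/10)(0.2980+0.2240) + (1/10)(0.3760+0.2980) + (1/10)(0.5620+0.3760) + (1/10)(0.7720+0.5620) + (1/10)(1.0000+0.7720)
  = 0.0003 + 0.0035 + 0.0123 + 0.0242 + 0.0375 + 0.0522 + 0.0674 + 0.0938 + 0.1334 + 0.1772 = 0.6018
G = 1 − 0.6018 = 0.3982

0.398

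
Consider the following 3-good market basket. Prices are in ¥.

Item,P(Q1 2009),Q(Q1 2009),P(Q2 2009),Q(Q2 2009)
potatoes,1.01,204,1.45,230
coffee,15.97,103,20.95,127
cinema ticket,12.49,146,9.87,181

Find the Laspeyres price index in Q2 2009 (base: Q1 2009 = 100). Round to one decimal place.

Laspeyres price index uses base-period quantities as weights.
ΣP(Q2 2009)·Q(Q1 2009) = 1.45×204 + 20.95×103 + 9.87×146 = 295.8 + 2157.85 + 1441.02 = 3894.67
ΣP(Q1 2009)·Q(Q1 2009) = 1.01×204 + 15.97×103 + 12.49×146 = 206.04 + 1644.91 + 1823.54 = 3674.49
Index = 3894.67 / 3674.49 × 100 = 105.9921

106.0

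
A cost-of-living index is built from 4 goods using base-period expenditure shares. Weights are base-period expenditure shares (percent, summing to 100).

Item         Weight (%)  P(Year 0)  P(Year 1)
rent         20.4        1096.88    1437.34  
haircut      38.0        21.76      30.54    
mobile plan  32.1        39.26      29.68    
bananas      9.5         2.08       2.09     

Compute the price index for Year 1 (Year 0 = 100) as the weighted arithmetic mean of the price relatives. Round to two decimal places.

rent: 20.4 × (1437.34/1096.88) = 20.4 × 1.310389 = 26.7319
haircut: 38.0 × (30.54/21.76) = 38.0 × 1.403493 = 53.3327
mobile plan: 32.1 × (29.68/39.26) = 32.1 × 0.755986 = 24.2671
bananas: 9.5 × (2.09/2.08) = 9.5 × 1.004808 = 9.5457
Index = Σ wᵢ·(p₁ᵢ/p₀ᵢ) = 26.7319 + 53.3327 + 24.2671 + 9.5457 = 113.8775

113.88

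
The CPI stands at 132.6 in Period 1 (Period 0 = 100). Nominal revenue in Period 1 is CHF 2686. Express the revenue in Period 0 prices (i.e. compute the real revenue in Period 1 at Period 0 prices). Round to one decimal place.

2025.6

Real = Nominal ÷ (Index/100) = 2686 ÷ (132.6/100)
     = 2686 ÷ 1.326 = 2025.6410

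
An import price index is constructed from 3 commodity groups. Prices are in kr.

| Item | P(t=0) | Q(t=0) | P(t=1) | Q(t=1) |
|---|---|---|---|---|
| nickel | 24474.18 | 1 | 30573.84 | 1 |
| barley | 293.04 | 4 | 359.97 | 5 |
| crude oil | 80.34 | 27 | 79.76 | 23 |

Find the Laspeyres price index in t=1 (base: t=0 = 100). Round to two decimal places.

Laspeyres price index uses base-period quantities as weights.
ΣP(t=1)·Q(t=0) = 30573.84×1 + 359.97×4 + 79.76×27 = 30573.84 + 1439.88 + 2153.52 = 34167.24
ΣP(t=0)·Q(t=0) = 24474.18×1 + 293.04×4 + 80.34×27 = 24474.18 + 1172.16 + 2169.18 = 27815.52
Index = 34167.24 / 27815.52 × 100 = 122.8352

122.84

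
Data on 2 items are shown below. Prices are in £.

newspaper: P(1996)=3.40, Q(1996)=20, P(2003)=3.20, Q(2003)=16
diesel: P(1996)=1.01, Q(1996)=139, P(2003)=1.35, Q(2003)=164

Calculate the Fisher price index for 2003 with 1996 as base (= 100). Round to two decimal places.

122.31

Laspeyres component (base-period weights):
ΣP(2003)Q(1996) = 3.20×20 + 1.35×139 = 64 + 187.65 = 251.65
ΣP(1996)Q(1996) = 3.40×20 + 1.01×139 = 68 + 140.39 = 208.39
L = 251.65 / 208.39 × 100 = 120.7592
Paasche component (current-period weights):
ΣP(2003)Q(2003) = 3.20×16 + 1.35×164 = 51.2 + 221.4 = 272.6
ΣP(1996)Q(2003) = 3.40×16 + 1.01×164 = 54.4 + 165.64 = 220.04
P = 272.6 / 220.04 × 100 = 123.8866
Fisher = √(L × P) = √(120.7592 × 123.8866) = 122.3129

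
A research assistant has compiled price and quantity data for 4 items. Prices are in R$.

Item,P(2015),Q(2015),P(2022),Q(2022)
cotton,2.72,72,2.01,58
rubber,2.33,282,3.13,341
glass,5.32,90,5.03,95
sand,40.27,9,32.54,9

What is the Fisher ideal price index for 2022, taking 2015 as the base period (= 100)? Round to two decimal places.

Laspeyres component (base-period weights):
ΣP(2022)Q(2015) = 2.01×72 + 3.13×282 + 5.03×90 + 32.54×9 = 144.72 + 882.66 + 452.7 + 292.86 = 1772.94
ΣP(2015)Q(2015) = 2.72×72 + 2.33×282 + 5.32×90 + 40.27×9 = 195.84 + 657.06 + 478.8 + 362.43 = 1694.13
L = 1772.94 / 1694.13 × 100 = 104.6519
Paasche component (current-period weights):
ΣP(2022)Q(2022) = 2.01×58 + 3.13×341 + 5.03×95 + 32.54×9 = 116.58 + 1067.33 + 477.85 + 292.86 = 1954.62
ΣP(2015)Q(2022) = 2.72×58 + 2.33×341 + 5.32×95 + 40.27×9 = 157.76 + 794.53 + 505.4 + 362.43 = 1820.12
P = 1954.62 / 1820.12 × 100 = 107.3896
Fisher = √(L × P) = √(104.6519 × 107.3896) = 106.0119

106.01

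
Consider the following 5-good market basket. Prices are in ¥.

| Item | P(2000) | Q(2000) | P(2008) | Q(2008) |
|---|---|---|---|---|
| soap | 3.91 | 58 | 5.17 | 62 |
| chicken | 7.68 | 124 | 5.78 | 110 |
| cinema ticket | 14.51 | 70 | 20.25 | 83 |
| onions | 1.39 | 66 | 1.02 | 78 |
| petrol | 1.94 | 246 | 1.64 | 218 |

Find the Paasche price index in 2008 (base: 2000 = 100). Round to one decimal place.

Paasche price index uses current-period quantities as weights.
ΣP(2008)·Q(2008) = 5.17×62 + 5.78×110 + 20.25×83 + 1.02×78 + 1.64×218 = 320.54 + 635.8 + 1680.75 + 79.56 + 357.52 = 3074.17
ΣP(2000)·Q(2008) = 3.91×62 + 7.68×110 + 14.51×83 + 1.39×78 + 1.94×218 = 242.42 + 844.8 + 1204.33 + 108.42 + 422.92 = 2822.89
Index = 3074.17 / 2822.89 × 100 = 108.9015

108.9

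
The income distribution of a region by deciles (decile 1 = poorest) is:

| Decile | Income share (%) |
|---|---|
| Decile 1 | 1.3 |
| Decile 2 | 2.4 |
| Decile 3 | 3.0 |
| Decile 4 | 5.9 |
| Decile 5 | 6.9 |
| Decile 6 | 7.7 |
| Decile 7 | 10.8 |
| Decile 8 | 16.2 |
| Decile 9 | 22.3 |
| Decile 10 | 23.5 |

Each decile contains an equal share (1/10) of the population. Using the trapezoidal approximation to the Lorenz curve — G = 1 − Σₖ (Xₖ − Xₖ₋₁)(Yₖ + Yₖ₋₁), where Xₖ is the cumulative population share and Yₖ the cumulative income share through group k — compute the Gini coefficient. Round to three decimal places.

0.421

Cumulative income shares Yₖ: 0.0130, 0.0370, 0.0670, 0.1260, 0.1950, 0.2720, 0.3800, 0.5420, 0.7650, 1.0000
Σ (Xₖ−Xₖ₋₁)(Yₖ+Yₖ₋₁) = (1/10)(0.0130+0.0000) + (1/10)(0.0370+0.0130) + (1/10)(0.0670+0.0370) + (1/10)(0.1260+0.0670) + (1/10)(0.1950+0.1260) + (1/10)(0.2720+0.1950) + (1/10)(0.3800+0.2720) + (1/10)(0.5420+0.3800) + (1/10)(0.7650+0.5420) + (1/10)(1.0000+0.7650)
  = 0.0013 + 0.0050 + 0.0104 + 0.0193 + 0.0321 + 0.0467 + 0.0652 + 0.0922 + 0.1307 + 0.1765 = 0.5794
G = 1 − 0.5794 = 0.4206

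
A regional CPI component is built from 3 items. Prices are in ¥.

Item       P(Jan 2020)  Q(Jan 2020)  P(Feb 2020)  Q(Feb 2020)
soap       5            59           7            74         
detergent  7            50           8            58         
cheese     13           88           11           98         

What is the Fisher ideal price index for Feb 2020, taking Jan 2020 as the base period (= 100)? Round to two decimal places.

100.02

Laspeyres component (base-period weights):
ΣP(Feb 2020)Q(Jan 2020) = 7×59 + 8×50 + 11×88 = 413 + 400 + 968 = 1781
ΣP(Jan 2020)Q(Jan 2020) = 5×59 + 7×50 + 13×88 = 295 + 350 + 1144 = 1789
L = 1781 / 1789 × 100 = 99.5528
Paasche component (current-period weights):
ΣP(Feb 2020)Q(Feb 2020) = 7×74 + 8×58 + 11×98 = 518 + 464 + 1078 = 2060
ΣP(Jan 2020)Q(Feb 2020) = 5×74 + 7×58 + 13×98 = 370 + 406 + 1274 = 2050
P = 2060 / 2050 × 100 = 100.4878
Fisher = √(L × P) = √(99.5528 × 100.4878) = 100.0192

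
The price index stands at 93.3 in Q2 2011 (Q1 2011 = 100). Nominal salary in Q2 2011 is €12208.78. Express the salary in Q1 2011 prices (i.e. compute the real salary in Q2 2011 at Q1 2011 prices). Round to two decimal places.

Real = Nominal ÷ (Index/100) = 12208.78 ÷ (93.3/100)
     = 12208.78 ÷ 0.933 = 13085.5091

13085.51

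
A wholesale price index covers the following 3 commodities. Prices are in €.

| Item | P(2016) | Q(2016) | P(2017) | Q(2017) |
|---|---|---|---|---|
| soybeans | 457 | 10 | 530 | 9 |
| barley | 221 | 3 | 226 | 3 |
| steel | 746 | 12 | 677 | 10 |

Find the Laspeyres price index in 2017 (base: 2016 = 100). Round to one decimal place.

99.4

Laspeyres price index uses base-period quantities as weights.
ΣP(2017)·Q(2016) = 530×10 + 226×3 + 677×12 = 5300 + 678 + 8124 = 14102
ΣP(2016)·Q(2016) = 457×10 + 221×3 + 746×12 = 4570 + 663 + 8952 = 14185
Index = 14102 / 14185 × 100 = 99.4149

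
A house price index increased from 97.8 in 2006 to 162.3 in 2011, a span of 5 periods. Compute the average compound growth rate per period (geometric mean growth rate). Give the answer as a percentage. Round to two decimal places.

Growth factor = (162.3/97.8)^(1/5) = (1.659509)^(1/5) = 1.106613
Growth rate = 1.106613 − 1 = 0.106613 = 10.6613%

10.66%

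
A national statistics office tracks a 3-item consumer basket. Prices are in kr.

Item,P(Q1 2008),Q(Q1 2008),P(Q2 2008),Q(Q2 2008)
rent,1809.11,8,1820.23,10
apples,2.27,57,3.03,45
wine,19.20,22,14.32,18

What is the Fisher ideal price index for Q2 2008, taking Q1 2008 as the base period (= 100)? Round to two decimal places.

Laspeyres component (base-period weights):
ΣP(Q2 2008)Q(Q1 2008) = 1820.23×8 + 3.03×57 + 14.32×22 = 14561.84 + 172.71 + 315.04 = 15049.59
ΣP(Q1 2008)Q(Q1 2008) = 1809.11×8 + 2.27×57 + 19.20×22 = 14472.88 + 129.39 + 422.4 = 15024.67
L = 15049.59 / 15024.67 × 100 = 100.1659
Paasche component (current-period weights):
ΣP(Q2 2008)Q(Q2 2008) = 1820.23×10 + 3.03×45 + 14.32×18 = 18202.3 + 136.35 + 257.76 = 18596.41
ΣP(Q1 2008)Q(Q2 2008) = 1809.11×10 + 2.27×45 + 19.20×18 = 18091.1 + 102.15 + 345.6 = 18538.85
P = 18596.41 / 18538.85 × 100 = 100.3105
Fisher = √(L × P) = √(100.1659 × 100.3105) = 100.2381

100.24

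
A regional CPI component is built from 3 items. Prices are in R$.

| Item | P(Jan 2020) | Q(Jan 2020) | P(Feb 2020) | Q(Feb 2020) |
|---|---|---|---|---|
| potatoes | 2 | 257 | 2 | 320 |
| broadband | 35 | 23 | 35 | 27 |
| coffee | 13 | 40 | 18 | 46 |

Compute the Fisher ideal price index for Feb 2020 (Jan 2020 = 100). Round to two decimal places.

Laspeyres component (base-period weights):
ΣP(Feb 2020)Q(Jan 2020) = 2×257 + 35×23 + 18×40 = 514 + 805 + 720 = 2039
ΣP(Jan 2020)Q(Jan 2020) = 2×257 + 35×23 + 13×40 = 514 + 805 + 520 = 1839
L = 2039 / 1839 × 100 = 110.8755
Paasche component (current-period weights):
ΣP(Feb 2020)Q(Feb 2020) = 2×320 + 35×27 + 18×46 = 640 + 945 + 828 = 2413
ΣP(Jan 2020)Q(Feb 2020) = 2×320 + 35×27 + 13×46 = 640 + 945 + 598 = 2183
P = 2413 / 2183 × 100 = 110.5360
Fisher = √(L × P) = √(110.8755 × 110.5360) = 110.7056

110.71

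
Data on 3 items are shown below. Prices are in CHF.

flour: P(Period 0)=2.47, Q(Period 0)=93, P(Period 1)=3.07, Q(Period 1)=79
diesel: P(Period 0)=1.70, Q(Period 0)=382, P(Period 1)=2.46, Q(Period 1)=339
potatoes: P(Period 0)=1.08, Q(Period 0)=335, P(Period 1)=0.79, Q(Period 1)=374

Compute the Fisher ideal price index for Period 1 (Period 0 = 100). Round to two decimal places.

Laspeyres component (base-period weights):
ΣP(Period 1)Q(Period 0) = 3.07×93 + 2.46×382 + 0.79×335 = 285.51 + 939.72 + 264.65 = 1489.88
ΣP(Period 0)Q(Period 0) = 2.47×93 + 1.70×382 + 1.08×335 = 229.71 + 649.4 + 361.8 = 1240.91
L = 1489.88 / 1240.91 × 100 = 120.0635
Paasche component (current-period weights):
ΣP(Period 1)Q(Period 1) = 3.07×79 + 2.46×339 + 0.79×374 = 242.53 + 833.94 + 295.46 = 1371.93
ΣP(Period 0)Q(Period 1) = 2.47×79 + 1.70×339 + 1.08×374 = 195.13 + 576.3 + 403.92 = 1175.35
P = 1371.93 / 1175.35 × 100 = 116.7252
Fisher = √(L × P) = √(120.0635 × 116.7252) = 118.3826

118.38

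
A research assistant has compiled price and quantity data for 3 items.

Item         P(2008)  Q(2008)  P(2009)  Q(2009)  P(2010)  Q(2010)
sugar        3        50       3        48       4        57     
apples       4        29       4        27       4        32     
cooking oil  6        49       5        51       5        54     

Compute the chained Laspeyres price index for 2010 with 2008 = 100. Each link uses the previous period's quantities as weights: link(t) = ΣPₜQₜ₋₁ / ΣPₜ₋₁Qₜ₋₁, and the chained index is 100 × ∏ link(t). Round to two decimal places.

99.89

Link 2008→2009:
ΣP(2009)Q(2008) = 3×50 + 4×29 + 5×49 = 150 + 116 + 245 = 511
ΣP(2008)Q(2008) = 3×50 + 4×29 + 6×49 = 150 + 116 + 294 = 560
link = 511/560 = 0.912500
Link 2009→2010:
ΣP(2010)Q(2009) = 4×48 + 4×27 + 5×51 = 192 + 108 + 255 = 555
ΣP(2009)Q(2009) = 3×48 + 4×27 + 5×51 = 144 + 108 + 255 = 507
link = 555/507 = 1.094675
Chained index = 100 × 0.912500 × 1.094675 = 99.8891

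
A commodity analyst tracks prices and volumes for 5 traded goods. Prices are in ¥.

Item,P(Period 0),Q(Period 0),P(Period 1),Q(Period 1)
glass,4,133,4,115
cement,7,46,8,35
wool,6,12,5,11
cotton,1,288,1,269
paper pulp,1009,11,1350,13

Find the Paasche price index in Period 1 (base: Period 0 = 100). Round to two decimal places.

131.48

Paasche price index uses current-period quantities as weights.
ΣP(Period 1)·Q(Period 1) = 4×115 + 8×35 + 5×11 + 1×269 + 1350×13 = 460 + 280 + 55 + 269 + 17550 = 18614
ΣP(Period 0)·Q(Period 1) = 4×115 + 7×35 + 6×11 + 1×269 + 1009×13 = 460 + 245 + 66 + 269 + 13117 = 14157
Index = 18614 / 14157 × 100 = 131.4827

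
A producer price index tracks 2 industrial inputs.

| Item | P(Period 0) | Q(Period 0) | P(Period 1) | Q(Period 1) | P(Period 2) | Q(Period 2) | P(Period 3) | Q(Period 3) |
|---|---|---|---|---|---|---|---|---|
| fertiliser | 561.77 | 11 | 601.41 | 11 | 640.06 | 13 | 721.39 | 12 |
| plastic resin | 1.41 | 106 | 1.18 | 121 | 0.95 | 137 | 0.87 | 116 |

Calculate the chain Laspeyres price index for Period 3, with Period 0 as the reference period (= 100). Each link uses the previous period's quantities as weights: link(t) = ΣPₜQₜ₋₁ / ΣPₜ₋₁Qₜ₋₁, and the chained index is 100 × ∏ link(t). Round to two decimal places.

126.73

Link Period 0→Period 1:
ΣP(Period 1)Q(Period 0) = 601.41×11 + 1.18×106 = 6615.51 + 125.08 = 6740.59
ΣP(Period 0)Q(Period 0) = 561.77×11 + 1.41×106 = 6179.47 + 149.46 = 6328.93
link = 6740.59/6328.93 = 1.065044
Link Period 1→Period 2:
ΣP(Period 2)Q(Period 1) = 640.06×11 + 0.95×121 = 7040.66 + 114.95 = 7155.61
ΣP(Period 1)Q(Period 1) = 601.41×11 + 1.18×121 = 6615.51 + 142.78 = 6758.29
link = 7155.61/6758.29 = 1.058790
Link Period 2→Period 3:
ΣP(Period 3)Q(Period 2) = 721.39×13 + 0.87×137 = 9378.07 + 119.19 = 9497.26
ΣP(Period 2)Q(Period 2) = 640.06×13 + 0.95×137 = 8320.78 + 130.15 = 8450.93
link = 9497.26/8450.93 = 1.123812
Chained index = 100 × 1.065044 × 1.058790 × 1.123812 = 126.7276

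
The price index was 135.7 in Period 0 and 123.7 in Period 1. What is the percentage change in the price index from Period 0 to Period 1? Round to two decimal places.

Change = (123.7 − 135.7) / 135.7 × 100
       = -12.0 / 135.7 × 100 = -8.8430%

-8.84%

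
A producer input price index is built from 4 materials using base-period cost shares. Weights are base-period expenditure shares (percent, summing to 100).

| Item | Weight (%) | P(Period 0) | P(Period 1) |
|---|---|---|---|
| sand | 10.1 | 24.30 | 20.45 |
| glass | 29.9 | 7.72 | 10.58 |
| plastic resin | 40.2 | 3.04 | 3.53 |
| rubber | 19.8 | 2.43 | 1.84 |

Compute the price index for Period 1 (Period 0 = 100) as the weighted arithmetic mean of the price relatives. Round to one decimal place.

111.1

sand: 10.1 × (20.45/24.30) = 10.1 × 0.841564 = 8.4998
glass: 29.9 × (10.58/7.72) = 29.9 × 1.370466 = 40.9769
plastic resin: 40.2 × (3.53/3.04) = 40.2 × 1.161184 = 46.6796
rubber: 19.8 × (1.84/2.43) = 19.8 × 0.757202 = 14.9926
Index = Σ wᵢ·(p₁ᵢ/p₀ᵢ) = 8.4998 + 40.9769 + 46.6796 + 14.9926 = 111.1489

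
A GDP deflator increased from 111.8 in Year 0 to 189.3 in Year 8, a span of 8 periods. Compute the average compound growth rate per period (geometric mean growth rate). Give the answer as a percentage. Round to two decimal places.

6.80%

Growth factor = (189.3/111.8)^(1/8) = (1.693202)^(1/8) = 1.068043
Growth rate = 1.068043 − 1 = 0.068043 = 6.8043%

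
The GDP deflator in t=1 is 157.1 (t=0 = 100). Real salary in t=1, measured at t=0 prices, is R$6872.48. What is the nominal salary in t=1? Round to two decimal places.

10796.67

Nominal = Real × (Index/100) = 6872.48 × (157.1/100)
        = 6872.48 × 1.571 = 10796.6661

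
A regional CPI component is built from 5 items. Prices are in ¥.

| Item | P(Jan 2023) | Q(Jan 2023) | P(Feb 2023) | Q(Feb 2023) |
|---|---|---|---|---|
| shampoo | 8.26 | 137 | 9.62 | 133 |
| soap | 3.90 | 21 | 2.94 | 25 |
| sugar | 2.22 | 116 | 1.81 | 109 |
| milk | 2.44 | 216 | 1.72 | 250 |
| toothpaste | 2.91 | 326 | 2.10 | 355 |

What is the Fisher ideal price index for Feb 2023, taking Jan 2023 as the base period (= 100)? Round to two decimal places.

Laspeyres component (base-period weights):
ΣP(Feb 2023)Q(Jan 2023) = 9.62×137 + 2.94×21 + 1.81×116 + 1.72×216 + 2.10×326 = 1317.94 + 61.74 + 209.96 + 371.52 + 684.6 = 2645.76
ΣP(Jan 2023)Q(Jan 2023) = 8.26×137 + 3.90×21 + 2.22×116 + 2.44×216 + 2.91×326 = 1131.62 + 81.9 + 257.52 + 527.04 + 948.66 = 2946.74
L = 2645.76 / 2946.74 × 100 = 89.7860
Paasche component (current-period weights):
ΣP(Feb 2023)Q(Feb 2023) = 9.62×133 + 2.94×25 + 1.81×109 + 1.72×250 + 2.10×355 = 1279.46 + 73.5 + 197.29 + 430 + 745.5 = 2725.75
ΣP(Jan 2023)Q(Feb 2023) = 8.26×133 + 3.90×25 + 2.22×109 + 2.44×250 + 2.91×355 = 1098.58 + 97.5 + 241.98 + 610 + 1033.05 = 3081.11
P = 2725.75 / 3081.11 × 100 = 88.4665
Fisher = √(L × P) = √(89.7860 × 88.4665) = 89.1238

89.12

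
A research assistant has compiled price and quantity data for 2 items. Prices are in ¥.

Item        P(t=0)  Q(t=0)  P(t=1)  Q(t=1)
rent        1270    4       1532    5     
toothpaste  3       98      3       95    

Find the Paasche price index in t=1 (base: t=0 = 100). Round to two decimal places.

119.74

Paasche price index uses current-period quantities as weights.
ΣP(t=1)·Q(t=1) = 1532×5 + 3×95 = 7660 + 285 = 7945
ΣP(t=0)·Q(t=1) = 1270×5 + 3×95 = 6350 + 285 = 6635
Index = 7945 / 6635 × 100 = 119.7438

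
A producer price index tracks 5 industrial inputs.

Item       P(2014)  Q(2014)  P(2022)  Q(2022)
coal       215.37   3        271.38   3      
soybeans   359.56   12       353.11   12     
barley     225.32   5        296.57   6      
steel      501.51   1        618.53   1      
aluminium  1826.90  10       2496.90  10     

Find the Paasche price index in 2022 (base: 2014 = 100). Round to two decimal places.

129.24

Paasche price index uses current-period quantities as weights.
ΣP(2022)·Q(2022) = 271.38×3 + 353.11×12 + 296.57×6 + 618.53×1 + 2496.90×10 = 814.14 + 4237.32 + 1779.42 + 618.53 + 24969 = 32418.41
ΣP(2014)·Q(2022) = 215.37×3 + 359.56×12 + 225.32×6 + 501.51×1 + 1826.90×10 = 646.11 + 4314.72 + 1351.92 + 501.51 + 18269 = 25083.26
Index = 32418.41 / 25083.26 × 100 = 129.2432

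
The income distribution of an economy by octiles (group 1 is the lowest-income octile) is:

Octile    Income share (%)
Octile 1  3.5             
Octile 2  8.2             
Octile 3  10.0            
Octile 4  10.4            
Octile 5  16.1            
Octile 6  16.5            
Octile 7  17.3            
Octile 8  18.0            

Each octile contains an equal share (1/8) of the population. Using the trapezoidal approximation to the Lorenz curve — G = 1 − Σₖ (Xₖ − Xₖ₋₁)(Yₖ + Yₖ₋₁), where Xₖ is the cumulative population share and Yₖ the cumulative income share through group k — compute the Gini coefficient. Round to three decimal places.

Cumulative income shares Yₖ: 0.0350, 0.1170, 0.2170, 0.3210, 0.4820, 0.6470, 0.8200, 1.0000
Σ (Xₖ−Xₖ₋₁)(Yₖ+Yₖ₋₁) = (1/8)(0.0350+0.0000) + (1/8)(0.1170+0.0350) + (1/8)(0.2170+0.1170) + (1/8)(0.3210+0.2170) + (1/8)(0.4820+0.3210) + (1/8)(0.6470+0.4820) + (1/8)(0.8200+0.6470) + (1/8)(1.0000+0.8200)
  = 0.0044 + 0.0190 + 0.0417 + 0.0673 + 0.1004 + 0.1411 + 0.1834 + 0.2275 = 0.7848
G = 1 − 0.7848 = 0.2152

0.215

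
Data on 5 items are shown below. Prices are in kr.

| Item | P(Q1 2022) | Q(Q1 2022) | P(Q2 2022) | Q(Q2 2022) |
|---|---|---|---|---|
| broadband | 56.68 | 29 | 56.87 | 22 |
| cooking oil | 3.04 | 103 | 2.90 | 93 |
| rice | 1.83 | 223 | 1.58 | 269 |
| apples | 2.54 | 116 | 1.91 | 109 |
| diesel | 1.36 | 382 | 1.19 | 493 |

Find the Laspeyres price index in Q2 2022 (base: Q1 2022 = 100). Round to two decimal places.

93.62

Laspeyres price index uses base-period quantities as weights.
ΣP(Q2 2022)·Q(Q1 2022) = 56.87×29 + 2.90×103 + 1.58×223 + 1.91×116 + 1.19×382 = 1649.23 + 298.7 + 352.34 + 221.56 + 454.58 = 2976.41
ΣP(Q1 2022)·Q(Q1 2022) = 56.68×29 + 3.04×103 + 1.83×223 + 2.54×116 + 1.36×382 = 1643.72 + 313.12 + 408.09 + 294.64 + 519.52 = 3179.09
Index = 2976.41 / 3179.09 × 100 = 93.6246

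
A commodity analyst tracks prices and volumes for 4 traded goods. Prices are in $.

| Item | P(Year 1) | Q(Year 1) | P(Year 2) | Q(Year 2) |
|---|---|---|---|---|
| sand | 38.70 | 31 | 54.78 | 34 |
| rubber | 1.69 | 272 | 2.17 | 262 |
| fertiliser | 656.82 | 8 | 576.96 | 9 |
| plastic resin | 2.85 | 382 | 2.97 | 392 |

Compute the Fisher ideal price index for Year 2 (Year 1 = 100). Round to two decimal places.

Laspeyres component (base-period weights):
ΣP(Year 2)Q(Year 1) = 54.78×31 + 2.17×272 + 576.96×8 + 2.97×382 = 1698.18 + 590.24 + 4615.68 + 1134.54 = 8038.64
ΣP(Year 1)Q(Year 1) = 38.70×31 + 1.69×272 + 656.82×8 + 2.85×382 = 1199.7 + 459.68 + 5254.56 + 1088.7 = 8002.64
L = 8038.64 / 8002.64 × 100 = 100.4499
Paasche component (current-period weights):
ΣP(Year 2)Q(Year 2) = 54.78×34 + 2.17×262 + 576.96×9 + 2.97×392 = 1862.52 + 568.54 + 5192.64 + 1164.24 = 8787.94
ΣP(Year 1)Q(Year 2) = 38.70×34 + 1.69×262 + 656.82×9 + 2.85×392 = 1315.8 + 442.78 + 5911.38 + 1117.2 = 8787.16
P = 8787.94 / 8787.16 × 100 = 100.0089
Fisher = √(L × P) = √(100.4499 × 100.0089) = 100.2291

100.23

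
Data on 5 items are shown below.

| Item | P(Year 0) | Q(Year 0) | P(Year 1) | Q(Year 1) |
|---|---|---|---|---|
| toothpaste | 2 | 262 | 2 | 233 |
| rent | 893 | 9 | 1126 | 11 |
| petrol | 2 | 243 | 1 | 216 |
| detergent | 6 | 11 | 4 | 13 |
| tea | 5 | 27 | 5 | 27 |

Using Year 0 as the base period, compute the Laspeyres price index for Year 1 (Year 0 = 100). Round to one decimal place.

Laspeyres price index uses base-period quantities as weights.
ΣP(Year 1)·Q(Year 0) = 2×262 + 1126×9 + 1×243 + 4×11 + 5×27 = 524 + 10134 + 243 + 44 + 135 = 11080
ΣP(Year 0)·Q(Year 0) = 2×262 + 893×9 + 2×243 + 6×11 + 5×27 = 524 + 8037 + 486 + 66 + 135 = 9248
Index = 11080 / 9248 × 100 = 119.8097

119.8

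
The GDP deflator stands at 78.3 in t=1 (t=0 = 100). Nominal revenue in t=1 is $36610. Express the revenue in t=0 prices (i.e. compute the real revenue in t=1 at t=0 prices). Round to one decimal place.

46756.1

Real = Nominal ÷ (Index/100) = 36610 ÷ (78.3/100)
     = 36610 ÷ 0.783 = 46756.0664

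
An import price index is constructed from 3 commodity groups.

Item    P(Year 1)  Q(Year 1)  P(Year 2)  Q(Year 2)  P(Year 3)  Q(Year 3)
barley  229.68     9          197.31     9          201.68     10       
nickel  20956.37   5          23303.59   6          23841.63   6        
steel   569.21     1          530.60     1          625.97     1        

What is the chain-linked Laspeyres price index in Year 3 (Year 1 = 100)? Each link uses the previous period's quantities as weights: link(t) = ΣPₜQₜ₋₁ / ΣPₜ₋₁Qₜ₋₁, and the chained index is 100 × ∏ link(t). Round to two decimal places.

113.24

Link Year 1→Year 2:
ΣP(Year 2)Q(Year 1) = 197.31×9 + 23303.59×5 + 530.60×1 = 1775.79 + 116517.95 + 530.6 = 118824.34
ΣP(Year 1)Q(Year 1) = 229.68×9 + 20956.37×5 + 569.21×1 = 2067.12 + 104781.85 + 569.21 = 107418.18
link = 118824.34/107418.18 = 1.106185
Link Year 2→Year 3:
ΣP(Year 3)Q(Year 2) = 201.68×9 + 23841.63×6 + 625.97×1 = 1815.12 + 143049.78 + 625.97 = 145490.87
ΣP(Year 2)Q(Year 2) = 197.31×9 + 23303.59×6 + 530.60×1 = 1775.79 + 139821.54 + 530.6 = 142127.93
link = 145490.87/142127.93 = 1.023661
Chained index = 100 × 1.106185 × 1.023661 = 113.2358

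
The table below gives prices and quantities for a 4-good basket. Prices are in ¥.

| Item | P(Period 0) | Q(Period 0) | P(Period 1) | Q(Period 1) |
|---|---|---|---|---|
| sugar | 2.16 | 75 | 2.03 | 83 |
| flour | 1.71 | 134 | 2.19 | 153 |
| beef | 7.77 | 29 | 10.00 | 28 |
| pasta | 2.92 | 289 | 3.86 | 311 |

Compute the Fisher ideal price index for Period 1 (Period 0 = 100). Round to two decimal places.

126.71

Laspeyres component (base-period weights):
ΣP(Period 1)Q(Period 0) = 2.03×75 + 2.19×134 + 10.00×29 + 3.86×289 = 152.25 + 293.46 + 290 + 1115.54 = 1851.25
ΣP(Period 0)Q(Period 0) = 2.16×75 + 1.71×134 + 7.77×29 + 2.92×289 = 162 + 229.14 + 225.33 + 843.88 = 1460.35
L = 1851.25 / 1460.35 × 100 = 126.7676
Paasche component (current-period weights):
ΣP(Period 1)Q(Period 1) = 2.03×83 + 2.19×153 + 10.00×28 + 3.86×311 = 168.49 + 335.07 + 280 + 1200.46 = 1984.02
ΣP(Period 0)Q(Period 1) = 2.16×83 + 1.71×153 + 7.77×28 + 2.92×311 = 179.28 + 261.63 + 217.56 + 908.12 = 1566.59
P = 1984.02 / 1566.59 × 100 = 126.6458
Fisher = √(L × P) = √(126.7676 × 126.6458) = 126.7066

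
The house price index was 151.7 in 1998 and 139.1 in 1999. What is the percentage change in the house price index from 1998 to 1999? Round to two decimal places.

Change = (139.1 − 151.7) / 151.7 × 100
       = -12.6 / 151.7 × 100 = -8.3059%

-8.31%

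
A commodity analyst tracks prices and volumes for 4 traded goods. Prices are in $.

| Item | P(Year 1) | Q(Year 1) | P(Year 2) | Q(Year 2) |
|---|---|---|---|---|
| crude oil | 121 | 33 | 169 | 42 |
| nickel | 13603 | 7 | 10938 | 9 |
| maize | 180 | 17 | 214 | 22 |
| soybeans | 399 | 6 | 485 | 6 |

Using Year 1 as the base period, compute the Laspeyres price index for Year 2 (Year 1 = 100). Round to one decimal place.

Laspeyres price index uses base-period quantities as weights.
ΣP(Year 2)·Q(Year 1) = 169×33 + 10938×7 + 214×17 + 485×6 = 5577 + 76566 + 3638 + 2910 = 88691
ΣP(Year 1)·Q(Year 1) = 121×33 + 13603×7 + 180×17 + 399×6 = 3993 + 95221 + 3060 + 2394 = 104668
Index = 88691 / 104668 × 100 = 84.7355

84.7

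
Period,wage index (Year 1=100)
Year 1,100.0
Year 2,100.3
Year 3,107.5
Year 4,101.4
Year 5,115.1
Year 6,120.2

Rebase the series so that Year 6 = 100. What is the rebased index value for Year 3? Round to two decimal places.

Rebased(Year 3) = 107.5 / 120.2 × 100 = 89.4343

89.43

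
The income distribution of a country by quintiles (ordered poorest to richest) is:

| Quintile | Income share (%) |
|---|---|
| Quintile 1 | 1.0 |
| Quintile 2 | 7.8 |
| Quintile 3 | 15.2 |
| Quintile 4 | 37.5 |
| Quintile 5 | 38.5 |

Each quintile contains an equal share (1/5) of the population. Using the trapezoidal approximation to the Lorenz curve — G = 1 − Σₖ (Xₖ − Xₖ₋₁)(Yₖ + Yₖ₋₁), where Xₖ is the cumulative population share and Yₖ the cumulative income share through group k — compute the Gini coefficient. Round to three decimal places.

Cumulative income shares Yₖ: 0.0100, 0.0880, 0.2400, 0.6150, 1.0000
Σ (Xₖ−Xₖ₋₁)(Yₖ+Yₖ₋₁) = (1/5)(0.0100+0.0000) + (1/5)(0.0880+0.0100) + (1/5)(0.2400+0.0880) + (1/5)(0.6150+0.2400) + (1/5)(1.0000+0.6150)
  = 0.0020 + 0.0196 + 0.0656 + 0.1710 + 0.3230 = 0.5812
G = 1 − 0.5812 = 0.4188

0.419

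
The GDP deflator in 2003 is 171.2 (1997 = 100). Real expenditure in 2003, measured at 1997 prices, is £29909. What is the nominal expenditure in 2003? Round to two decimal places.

51204.21

Nominal = Real × (Index/100) = 29909 × (171.2/100)
        = 29909 × 1.712 = 51204.2080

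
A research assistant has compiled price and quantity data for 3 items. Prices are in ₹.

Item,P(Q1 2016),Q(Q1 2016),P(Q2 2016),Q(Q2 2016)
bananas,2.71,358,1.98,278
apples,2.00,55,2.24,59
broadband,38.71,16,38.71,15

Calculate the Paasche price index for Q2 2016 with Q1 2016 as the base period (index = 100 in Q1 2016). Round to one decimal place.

87.0

Paasche price index uses current-period quantities as weights.
ΣP(Q2 2016)·Q(Q2 2016) = 1.98×278 + 2.24×59 + 38.71×15 = 550.44 + 132.16 + 580.65 = 1263.25
ΣP(Q1 2016)·Q(Q2 2016) = 2.71×278 + 2.00×59 + 38.71×15 = 753.38 + 118 + 580.65 = 1452.03
Index = 1263.25 / 1452.03 × 100 = 86.9989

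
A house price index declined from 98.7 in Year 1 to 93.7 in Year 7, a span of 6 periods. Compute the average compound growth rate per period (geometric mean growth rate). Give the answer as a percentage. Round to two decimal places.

Growth factor = (93.7/98.7)^(1/6) = (0.949341)^(1/6) = 0.991373
Growth rate = 0.991373 − 1 = -0.008627 = -0.8627%

-0.86%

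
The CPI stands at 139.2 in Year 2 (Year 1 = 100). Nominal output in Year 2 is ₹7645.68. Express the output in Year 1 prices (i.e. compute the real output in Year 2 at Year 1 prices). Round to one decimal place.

Real = Nominal ÷ (Index/100) = 7645.68 ÷ (139.2/100)
     = 7645.68 ÷ 1.392 = 5492.5862

5492.6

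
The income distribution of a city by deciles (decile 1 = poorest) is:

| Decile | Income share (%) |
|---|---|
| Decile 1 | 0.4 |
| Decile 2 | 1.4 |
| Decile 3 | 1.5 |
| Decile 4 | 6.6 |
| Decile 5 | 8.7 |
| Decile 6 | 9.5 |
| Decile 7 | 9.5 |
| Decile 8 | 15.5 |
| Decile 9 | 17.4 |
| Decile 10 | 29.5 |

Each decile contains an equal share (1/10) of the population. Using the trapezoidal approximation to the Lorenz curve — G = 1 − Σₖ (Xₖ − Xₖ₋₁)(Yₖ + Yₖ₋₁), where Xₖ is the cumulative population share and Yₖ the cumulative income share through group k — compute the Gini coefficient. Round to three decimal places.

0.453

Cumulative income shares Yₖ: 0.0040, 0.0180, 0.0330, 0.0990, 0.1860, 0.2810, 0.3760, 0.5310, 0.7050, 1.0000
Σ (Xₖ−Xₖ₋₁)(Yₖ+Yₖ₋₁) = (1/10)(0.0040+0.0000) + (1/10)(0.0180+0.0040) + (1/10)(0.0330+0.0180) + (1/10)(0.0990+0.0330) + (1/10)(0.1860+0.0990) + (1/10)(0.2810+0.1860) + (1/10)(0.3760+0.2810) + (1/10)(0.5310+0.3760) + (1/10)(0.7050+0.5310) + (1/10)(1.0000+0.7050)
  = 0.0004 + 0.0022 + 0.0051 + 0.0132 + 0.0285 + 0.0467 + 0.0657 + 0.0907 + 0.1236 + 0.1705 = 0.5466
G = 1 − 0.5466 = 0.4534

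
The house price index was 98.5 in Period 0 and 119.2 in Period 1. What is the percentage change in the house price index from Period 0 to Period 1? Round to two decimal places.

Change = (119.2 − 98.5) / 98.5 × 100
       = 20.7 / 98.5 × 100 = 21.0152%

21.02%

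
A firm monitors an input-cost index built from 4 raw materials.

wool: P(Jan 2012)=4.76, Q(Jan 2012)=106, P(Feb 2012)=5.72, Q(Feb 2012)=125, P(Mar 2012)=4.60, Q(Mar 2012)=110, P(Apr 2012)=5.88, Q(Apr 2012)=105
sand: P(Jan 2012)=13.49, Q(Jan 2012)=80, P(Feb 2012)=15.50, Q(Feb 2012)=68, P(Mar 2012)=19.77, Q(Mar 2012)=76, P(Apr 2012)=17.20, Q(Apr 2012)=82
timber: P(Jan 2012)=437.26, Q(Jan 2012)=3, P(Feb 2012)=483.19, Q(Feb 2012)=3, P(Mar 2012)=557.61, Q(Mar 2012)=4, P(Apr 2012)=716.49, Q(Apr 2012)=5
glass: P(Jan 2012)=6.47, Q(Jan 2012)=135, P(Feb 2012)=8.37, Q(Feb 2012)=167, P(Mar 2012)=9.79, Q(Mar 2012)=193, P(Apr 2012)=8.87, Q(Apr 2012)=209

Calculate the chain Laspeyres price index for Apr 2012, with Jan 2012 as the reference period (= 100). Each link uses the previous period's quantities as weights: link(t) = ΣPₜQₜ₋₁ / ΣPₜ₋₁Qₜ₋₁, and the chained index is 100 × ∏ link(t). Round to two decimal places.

141.72

Link Jan 2012→Feb 2012:
ΣP(Feb 2012)Q(Jan 2012) = 5.72×106 + 15.50×80 + 483.19×3 + 8.37×135 = 606.32 + 1240 + 1449.57 + 1129.95 = 4425.84
ΣP(Jan 2012)Q(Jan 2012) = 4.76×106 + 13.49×80 + 437.26×3 + 6.47×135 = 504.56 + 1079.2 + 1311.78 + 873.45 = 3768.99
link = 4425.84/3768.99 = 1.174277
Link Feb 2012→Mar 2012:
ΣP(Mar 2012)Q(Feb 2012) = 4.60×125 + 19.77×68 + 557.61×3 + 9.79×167 = 575 + 1344.36 + 1672.83 + 1634.93 = 5227.12
ΣP(Feb 2012)Q(Feb 2012) = 5.72×125 + 15.50×68 + 483.19×3 + 8.37×167 = 715 + 1054 + 1449.57 + 1397.79 = 4616.36
link = 5227.12/4616.36 = 1.132303
Link Mar 2012→Apr 2012:
ΣP(Apr 2012)Q(Mar 2012) = 5.88×110 + 17.20×76 + 716.49×4 + 8.87×193 = 646.8 + 1307.2 + 2865.96 + 1711.91 = 6531.87
ΣP(Mar 2012)Q(Mar 2012) = 4.60×110 + 19.77×76 + 557.61×4 + 9.79×193 = 506 + 1502.52 + 2230.44 + 1889.47 = 6128.43
link = 6531.87/6128.43 = 1.065831
Chained index = 100 × 1.174277 × 1.132303 × 1.065831 = 141.7170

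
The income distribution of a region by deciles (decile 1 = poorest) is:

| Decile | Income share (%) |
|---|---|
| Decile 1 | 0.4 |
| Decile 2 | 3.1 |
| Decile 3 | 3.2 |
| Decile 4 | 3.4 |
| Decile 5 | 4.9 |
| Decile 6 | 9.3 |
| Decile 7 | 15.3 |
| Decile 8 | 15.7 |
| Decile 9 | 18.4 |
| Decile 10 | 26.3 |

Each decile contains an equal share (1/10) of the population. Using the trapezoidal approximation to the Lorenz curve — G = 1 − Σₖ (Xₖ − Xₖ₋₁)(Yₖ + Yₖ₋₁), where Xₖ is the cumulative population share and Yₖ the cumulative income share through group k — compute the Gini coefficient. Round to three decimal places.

Cumulative income shares Yₖ: 0.0040, 0.0350, 0.0670, 0.1010, 0.1500, 0.2430, 0.3960, 0.5530, 0.7370, 1.0000
Σ (Xₖ−Xₖ₋₁)(Yₖ+Yₖ₋₁) = (1/10)(0.0040+0.0000) + (1/10)(0.0350+0.0040) + (1/10)(0.0670+0.0350) + (1/10)(0.1010+0.0670) + (1/10)(0.1500+0.1010) + (1/10)(0.2430+0.1500) + (1/10)(0.3960+0.2430) + (1/10)(0.5530+0.3960) + (1/10)(0.7370+0.5530) + (1/10)(1.0000+0.7370)
  = 0.0004 + 0.0039 + 0.0102 + 0.0168 + 0.0251 + 0.0393 + 0.0639 + 0.0949 + 0.1290 + 0.1737 = 0.5572
G = 1 − 0.5572 = 0.4428

0.443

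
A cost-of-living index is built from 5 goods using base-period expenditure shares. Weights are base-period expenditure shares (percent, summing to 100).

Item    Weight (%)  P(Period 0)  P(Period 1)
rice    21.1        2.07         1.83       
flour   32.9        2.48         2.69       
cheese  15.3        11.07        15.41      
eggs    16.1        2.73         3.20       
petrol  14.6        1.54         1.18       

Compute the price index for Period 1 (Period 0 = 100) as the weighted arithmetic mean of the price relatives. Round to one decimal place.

rice: 21.1 × (1.83/2.07) = 21.1 × 0.884058 = 18.6536
flour: 32.9 × (2.69/2.48) = 32.9 × 1.084677 = 35.6859
cheese: 15.3 × (15.41/11.07) = 15.3 × 1.392051 = 21.2984
eggs: 16.1 × (3.20/2.73) = 16.1 × 1.172161 = 18.8718
petrol: 14.6 × (1.18/1.54) = 14.6 × 0.766234 = 11.1870
Index = Σ wᵢ·(p₁ᵢ/p₀ᵢ) = 18.6536 + 35.6859 + 21.2984 + 18.8718 + 11.1870 = 105.6967

105.7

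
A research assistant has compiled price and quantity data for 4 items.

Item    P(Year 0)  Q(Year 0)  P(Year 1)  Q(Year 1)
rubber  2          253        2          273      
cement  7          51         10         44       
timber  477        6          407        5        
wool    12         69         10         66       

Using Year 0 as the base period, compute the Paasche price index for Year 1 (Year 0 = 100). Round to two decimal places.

91.32

Paasche price index uses current-period quantities as weights.
ΣP(Year 1)·Q(Year 1) = 2×273 + 10×44 + 407×5 + 10×66 = 546 + 440 + 2035 + 660 = 3681
ΣP(Year 0)·Q(Year 1) = 2×273 + 7×44 + 477×5 + 12×66 = 546 + 308 + 2385 + 792 = 4031
Index = 3681 / 4031 × 100 = 91.3173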